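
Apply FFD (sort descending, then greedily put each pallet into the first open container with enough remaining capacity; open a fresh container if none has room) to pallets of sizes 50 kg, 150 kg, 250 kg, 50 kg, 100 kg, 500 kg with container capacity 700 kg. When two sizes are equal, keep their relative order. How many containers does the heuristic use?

Sorted descending: 500, 250, 150, 100, 50, 50.
  500 → container 1 (new)  [load 500/700]
  250 → container 2 (new)  [load 250/700]
  150 → container 1  [load 650/700]
  100 → container 2  [load 350/700]
  50 → container 1  [load 700/700]
  50 → container 2  [load 400/700]
2 containers opened.

2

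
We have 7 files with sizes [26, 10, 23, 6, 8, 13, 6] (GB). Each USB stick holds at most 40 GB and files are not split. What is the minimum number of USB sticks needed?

Total = 26 + 23 + 13 + 10 + 8 + 6 + 6 = 92 GB.
Lower bound: ⌈92/40⌉ = 3 USB sticks.
A packing using 3 USB sticks:
  USB stick 1: 26 + 13 = 39
  USB stick 2: 23 + 10 + 6 = 39
  USB stick 3: 8 + 6 = 14
This matches the lower bound, so 3 is optimal.

3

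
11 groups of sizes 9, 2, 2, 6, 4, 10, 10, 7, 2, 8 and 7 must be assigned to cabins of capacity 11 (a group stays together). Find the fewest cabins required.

Total = 10 + 10 + 9 + 8 + 7 + 7 + 6 + 4 + 2 + 2 + 2 = 67.
Lower bound: ⌈67/11⌉ = 7 cabins.
A packing using 7 cabins:
  cabin 1: 10 = 10
  cabin 2: 10 = 10
  cabin 3: 9 + 2 = 11
  cabin 4: 8 + 2 = 10
  cabin 5: 7 + 4 = 11
  cabin 6: 7 + 2 = 9
  cabin 7: 6 = 6
This matches the lower bound, so 7 is optimal.

7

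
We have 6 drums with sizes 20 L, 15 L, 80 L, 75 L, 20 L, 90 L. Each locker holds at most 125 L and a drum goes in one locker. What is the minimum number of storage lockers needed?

3

Total = 90 + 80 + 75 + 20 + 20 + 15 = 300 L.
Lower bound: ⌈300/125⌉ = 3 storage lockers.
A packing using 3 storage lockers:
  locker 1: 90 + 20 + 15 = 125
  locker 2: 80 + 20 = 100
  locker 3: 75 = 75
This matches the lower bound, so 3 is optimal.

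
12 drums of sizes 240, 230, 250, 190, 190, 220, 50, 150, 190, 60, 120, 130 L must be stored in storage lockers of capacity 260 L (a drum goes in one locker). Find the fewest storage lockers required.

Total = 250 + 240 + 230 + 220 + 190 + 190 + 190 + 150 + 130 + 120 + 60 + 50 = 2020 L.
Lower bound: ⌈2020/260⌉ = 8 storage lockers.
A packing using 9 storage lockers:
  locker 1: 250 = 250
  locker 2: 240 = 240
  locker 3: 230 = 230
  locker 4: 220 = 220
  locker 5: 190 + 60 = 250
  locker 6: 190 + 50 = 240
  locker 7: 190 = 190
  locker 8: 150 = 150
  locker 9: 130 + 120 = 250
No arrangement into 8 storage lockers stays within capacity, so 9 is optimal.

9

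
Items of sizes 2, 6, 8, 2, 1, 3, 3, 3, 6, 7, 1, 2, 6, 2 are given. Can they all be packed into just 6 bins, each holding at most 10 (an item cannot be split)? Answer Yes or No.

Yes

A valid assignment using 6 bins:
  bin 1: 8 + 2 = 10
  bin 2: 7 + 3 = 10
  bin 3: 6 + 3 + 1 = 10
  bin 4: 6 + 3 + 1 = 10
  bin 5: 6 + 2 + 2 = 10
  bin 6: 2 = 2
Every load is within 10, so 6 bins suffice.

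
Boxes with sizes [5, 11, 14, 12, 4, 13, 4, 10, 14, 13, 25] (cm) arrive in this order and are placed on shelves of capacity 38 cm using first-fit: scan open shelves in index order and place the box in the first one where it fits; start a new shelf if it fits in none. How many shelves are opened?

  5 → shelf 1 (new)  [load 5/38]
  11 → shelf 1  [load 16/38]
  14 → shelf 1  [load 30/38]
  12 → shelf 2 (new)  [load 12/38]
  4 → shelf 1  [load 34/38]
  13 → shelf 2  [load 25/38]
  4 → shelf 1  [load 38/38]
  10 → shelf 2  [load 35/38]
  14 → shelf 3 (new)  [load 14/38]
  13 → shelf 3  [load 27/38]
  25 → shelf 4 (new)  [load 25/38]
4 shelves opened.

4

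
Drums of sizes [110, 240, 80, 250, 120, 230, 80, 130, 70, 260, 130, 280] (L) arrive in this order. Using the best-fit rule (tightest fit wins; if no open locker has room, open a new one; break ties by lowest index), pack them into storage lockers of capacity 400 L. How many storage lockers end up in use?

  110 → locker 1 (new)  [load 110/400]
  240 → locker 1  [load 350/400]
  80 → locker 2 (new)  [load 80/400]
  250 → locker 2  [load 330/400]
  120 → locker 3 (new)  [load 120/400]
  230 → locker 3  [load 350/400]
  80 → locker 4 (new)  [load 80/400]
  130 → locker 4  [load 210/400]
  70 → locker 2  [load 400/400]
  260 → locker 5 (new)  [load 260/400]
  130 → locker 5  [load 390/400]
  280 → locker 6 (new)  [load 280/400]
6 storage lockers opened.

6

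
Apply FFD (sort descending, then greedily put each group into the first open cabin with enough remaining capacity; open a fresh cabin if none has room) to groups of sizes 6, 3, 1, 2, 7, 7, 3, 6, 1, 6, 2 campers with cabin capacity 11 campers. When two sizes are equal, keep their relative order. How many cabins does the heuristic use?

Sorted descending: 7, 7, 6, 6, 6, 3, 3, 2, 2, 1, 1.
  7 → cabin 1 (new)  [load 7/11]
  7 → cabin 2 (new)  [load 7/11]
  6 → cabin 3 (new)  [load 6/11]
  6 → cabin 4 (new)  [load 6/11]
  6 → cabin 5 (new)  [load 6/11]
  3 → cabin 1  [load 10/11]
  3 → cabin 2  [load 10/11]
  2 → cabin 3  [load 8/11]
  2 → cabin 3  [load 10/11]
  1 → cabin 1  [load 11/11]
  1 → cabin 2  [load 11/11]
5 cabins opened.

5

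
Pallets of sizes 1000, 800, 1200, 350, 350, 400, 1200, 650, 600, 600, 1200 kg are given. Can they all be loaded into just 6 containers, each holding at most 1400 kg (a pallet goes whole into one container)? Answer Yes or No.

Total = 8350 kg; ⌈8350/1400⌉ = 6.
The bound of 6 does not rule out 6, but exhaustive search shows no assignment into 6 containers of capacity 1400 kg exists — the minimum is 7.

No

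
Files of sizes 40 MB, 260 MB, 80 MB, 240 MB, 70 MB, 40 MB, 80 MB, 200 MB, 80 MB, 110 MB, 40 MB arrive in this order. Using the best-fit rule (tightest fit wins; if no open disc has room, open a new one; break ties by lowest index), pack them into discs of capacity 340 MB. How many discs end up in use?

4

  40 → disc 1 (new)  [load 40/340]
  260 → disc 1  [load 300/340]
  80 → disc 2 (new)  [load 80/340]
  240 → disc 2  [load 320/340]
  70 → disc 3 (new)  [load 70/340]
  40 → disc 1  [load 340/340]
  80 → disc 3  [load 150/340]
  200 → disc 4 (new)  [load 200/340]
  80 → disc 4  [load 280/340]
  110 → disc 3  [load 260/340]
  40 → disc 4  [load 320/340]
4 discs opened.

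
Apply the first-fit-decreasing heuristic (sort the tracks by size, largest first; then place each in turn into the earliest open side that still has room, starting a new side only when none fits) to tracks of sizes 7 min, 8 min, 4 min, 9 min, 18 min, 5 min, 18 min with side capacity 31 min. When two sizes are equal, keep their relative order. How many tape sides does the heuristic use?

3

Sorted descending: 18, 18, 9, 8, 7, 5, 4.
  18 → side 1 (new)  [load 18/31]
  18 → side 2 (new)  [load 18/31]
  9 → side 1  [load 27/31]
  8 → side 2  [load 26/31]
  7 → side 3 (new)  [load 7/31]
  5 → side 2  [load 31/31]
  4 → side 1  [load 31/31]
3 tape sides opened.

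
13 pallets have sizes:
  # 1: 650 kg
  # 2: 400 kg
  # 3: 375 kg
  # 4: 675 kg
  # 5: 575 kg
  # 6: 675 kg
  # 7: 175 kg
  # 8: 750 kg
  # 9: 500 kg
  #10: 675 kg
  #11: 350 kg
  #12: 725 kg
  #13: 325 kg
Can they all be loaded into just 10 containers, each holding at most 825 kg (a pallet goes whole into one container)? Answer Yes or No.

Yes

A valid assignment using 10 containers:
  container 1: 750 = 750
  container 2: 725 = 725
  container 3: 675 = 675
  container 4: 675 = 675
  container 5: 675 = 675
  container 6: 650 + 175 = 825
  container 7: 575 = 575
  container 8: 500 + 325 = 825
  container 9: 400 + 375 = 775
  container 10: 350 = 350
Every load is within 825 kg, so 10 containers suffice.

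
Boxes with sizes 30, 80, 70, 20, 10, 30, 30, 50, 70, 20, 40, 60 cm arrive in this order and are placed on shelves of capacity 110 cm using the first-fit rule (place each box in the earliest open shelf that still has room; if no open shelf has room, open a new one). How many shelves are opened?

  30 → shelf 1 (new)  [load 30/110]
  80 → shelf 1  [load 110/110]
  70 → shelf 2 (new)  [load 70/110]
  20 → shelf 2  [load 90/110]
  10 → shelf 2  [load 100/110]
  30 → shelf 3 (new)  [load 30/110]
  30 → shelf 3  [load 60/110]
  50 → shelf 3  [load 110/110]
  70 → shelf 4 (new)  [load 70/110]
  20 → shelf 4  [load 90/110]
  40 → shelf 5 (new)  [load 40/110]
  60 → shelf 5  [load 100/110]
5 shelves opened.

5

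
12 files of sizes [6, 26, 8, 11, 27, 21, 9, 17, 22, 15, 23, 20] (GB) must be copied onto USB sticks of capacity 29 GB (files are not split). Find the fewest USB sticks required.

8

Total = 27 + 26 + 23 + 22 + 21 + 20 + 17 + 15 + 11 + 9 + 8 + 6 = 205 GB.
Lower bound: ⌈205/29⌉ = 8 USB sticks.
A packing using 8 USB sticks:
  USB stick 1: 27 = 27
  USB stick 2: 26 = 26
  USB stick 3: 23 + 6 = 29
  USB stick 4: 22 = 22
  USB stick 5: 21 + 8 = 29
  USB stick 6: 20 + 9 = 29
  USB stick 7: 17 + 11 = 28
  USB stick 8: 15 = 15
This matches the lower bound, so 8 is optimal.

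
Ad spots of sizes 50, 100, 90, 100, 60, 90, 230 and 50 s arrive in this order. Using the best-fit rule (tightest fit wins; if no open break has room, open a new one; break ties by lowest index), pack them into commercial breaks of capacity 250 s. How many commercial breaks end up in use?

4

  50 → break 1 (new)  [load 50/250]
  100 → break 1  [load 150/250]
  90 → break 1  [load 240/250]
  100 → break 2 (new)  [load 100/250]
  60 → break 2  [load 160/250]
  90 → break 2  [load 250/250]
  230 → break 3 (new)  [load 230/250]
  50 → break 4 (new)  [load 50/250]
4 commercial breaks opened.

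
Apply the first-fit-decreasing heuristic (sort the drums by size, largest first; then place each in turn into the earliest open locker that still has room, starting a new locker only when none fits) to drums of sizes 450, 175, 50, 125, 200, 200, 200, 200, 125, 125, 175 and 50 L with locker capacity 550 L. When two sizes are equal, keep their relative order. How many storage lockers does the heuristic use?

4

Sorted descending: 450, 200, 200, 200, 200, 175, 175, 125, 125, 125, 50, 50.
  450 → locker 1 (new)  [load 450/550]
  200 → locker 2 (new)  [load 200/550]
  200 → locker 2  [load 400/550]
  200 → locker 3 (new)  [load 200/550]
  200 → locker 3  [load 400/550]
  175 → locker 4 (new)  [load 175/550]
  175 → locker 4  [load 350/550]
  125 → locker 2  [load 525/550]
  125 → locker 3  [load 525/550]
  125 → locker 4  [load 475/550]
  50 → locker 1  [load 500/550]
  50 → locker 1  [load 550/550]
4 storage lockers opened.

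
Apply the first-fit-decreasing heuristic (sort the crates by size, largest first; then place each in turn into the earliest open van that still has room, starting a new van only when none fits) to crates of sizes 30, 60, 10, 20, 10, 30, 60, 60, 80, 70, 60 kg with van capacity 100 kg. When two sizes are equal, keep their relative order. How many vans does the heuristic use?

Sorted descending: 80, 70, 60, 60, 60, 60, 30, 30, 20, 10, 10.
  80 → van 1 (new)  [load 80/100]
  70 → van 2 (new)  [load 70/100]
  60 → van 3 (new)  [load 60/100]
  60 → van 4 (new)  [load 60/100]
  60 → van 5 (new)  [load 60/100]
  60 → van 6 (new)  [load 60/100]
  30 → van 2  [load 100/100]
  30 → van 3  [load 90/100]
  20 → van 1  [load 100/100]
  10 → van 3  [load 100/100]
  10 → van 4  [load 70/100]
6 vans opened.

6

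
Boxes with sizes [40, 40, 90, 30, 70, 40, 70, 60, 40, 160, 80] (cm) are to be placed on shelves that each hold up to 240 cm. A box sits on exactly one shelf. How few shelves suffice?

3

Total = 160 + 90 + 80 + 70 + 70 + 60 + 40 + 40 + 40 + 40 + 30 = 720 cm.
Lower bound: ⌈720/240⌉ = 3 shelves.
A packing using 3 shelves:
  shelf 1: 160 + 80 = 240
  shelf 2: 90 + 70 + 40 + 40 = 240
  shelf 3: 70 + 60 + 40 + 40 + 30 = 240
This matches the lower bound, so 3 is optimal.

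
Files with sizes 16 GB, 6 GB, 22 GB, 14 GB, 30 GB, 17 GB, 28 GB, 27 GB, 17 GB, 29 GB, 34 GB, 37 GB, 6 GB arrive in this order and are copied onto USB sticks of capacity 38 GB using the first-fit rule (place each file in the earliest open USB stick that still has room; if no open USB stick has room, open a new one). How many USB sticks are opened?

9

  16 → USB stick 1 (new)  [load 16/38]
  6 → USB stick 1  [load 22/38]
  22 → USB stick 2 (new)  [load 22/38]
  14 → USB stick 1  [load 36/38]
  30 → USB stick 3 (new)  [load 30/38]
  17 → USB stick 4 (new)  [load 17/38]
  28 → USB stick 5 (new)  [load 28/38]
  27 → USB stick 6 (new)  [load 27/38]
  17 → USB stick 4  [load 34/38]
  29 → USB stick 7 (new)  [load 29/38]
  34 → USB stick 8 (new)  [load 34/38]
  37 → USB stick 9 (new)  [load 37/38]
  6 → USB stick 2  [load 28/38]
9 USB sticks opened.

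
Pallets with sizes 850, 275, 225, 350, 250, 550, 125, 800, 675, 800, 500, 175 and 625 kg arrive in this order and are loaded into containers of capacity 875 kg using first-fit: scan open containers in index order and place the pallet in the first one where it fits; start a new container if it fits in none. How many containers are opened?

8

  850 → container 1 (new)  [load 850/875]
  275 → container 2 (new)  [load 275/875]
  225 → container 2  [load 500/875]
  350 → container 2  [load 850/875]
  250 → container 3 (new)  [load 250/875]
  550 → container 3  [load 800/875]
  125 → container 4 (new)  [load 125/875]
  800 → container 5 (new)  [load 800/875]
  675 → container 4  [load 800/875]
  800 → container 6 (new)  [load 800/875]
  500 → container 7 (new)  [load 500/875]
  175 → container 7  [load 675/875]
  625 → container 8 (new)  [load 625/875]
8 containers opened.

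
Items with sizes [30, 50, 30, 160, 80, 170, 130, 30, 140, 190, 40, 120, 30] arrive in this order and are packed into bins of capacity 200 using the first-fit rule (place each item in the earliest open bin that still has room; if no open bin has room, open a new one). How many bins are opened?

  30 → bin 1 (new)  [load 30/200]
  50 → bin 1  [load 80/200]
  30 → bin 1  [load 110/200]
  160 → bin 2 (new)  [load 160/200]
  80 → bin 1  [load 190/200]
  170 → bin 3 (new)  [load 170/200]
  130 → bin 4 (new)  [load 130/200]
  30 → bin 2  [load 190/200]
  140 → bin 5 (new)  [load 140/200]
  190 → bin 6 (new)  [load 190/200]
  40 → bin 4  [load 170/200]
  120 → bin 7 (new)  [load 120/200]
  30 → bin 3  [load 200/200]
7 bins opened.

7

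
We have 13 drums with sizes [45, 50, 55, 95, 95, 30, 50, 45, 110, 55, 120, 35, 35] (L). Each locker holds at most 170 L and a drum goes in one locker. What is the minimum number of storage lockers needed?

5

Total = 120 + 110 + 95 + 95 + 55 + 55 + 50 + 50 + 45 + 45 + 35 + 35 + 30 = 820 L.
Lower bound: ⌈820/170⌉ = 5 storage lockers.
A packing using 5 storage lockers:
  locker 1: 120 + 50 = 170
  locker 2: 110 + 55 = 165
  locker 3: 95 + 55 = 150
  locker 4: 95 + 45 + 30 = 170
  locker 5: 50 + 45 + 35 + 35 = 165
This matches the lower bound, so 5 is optimal.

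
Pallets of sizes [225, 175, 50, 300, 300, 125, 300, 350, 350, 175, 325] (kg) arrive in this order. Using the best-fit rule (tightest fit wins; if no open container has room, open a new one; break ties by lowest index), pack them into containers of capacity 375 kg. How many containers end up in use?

9

  225 → container 1 (new)  [load 225/375]
  175 → container 2 (new)  [load 175/375]
  50 → container 1  [load 275/375]
  300 → container 3 (new)  [load 300/375]
  300 → container 4 (new)  [load 300/375]
  125 → container 2  [load 300/375]
  300 → container 5 (new)  [load 300/375]
  350 → container 6 (new)  [load 350/375]
  350 → container 7 (new)  [load 350/375]
  175 → container 8 (new)  [load 175/375]
  325 → container 9 (new)  [load 325/375]
9 containers opened.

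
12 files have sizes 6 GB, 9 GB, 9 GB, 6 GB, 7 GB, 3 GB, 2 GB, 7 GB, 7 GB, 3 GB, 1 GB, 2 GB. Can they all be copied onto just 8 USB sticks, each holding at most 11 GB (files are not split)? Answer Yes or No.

Yes

A valid assignment using 7 USB sticks:
  USB stick 1: 9 + 2 = 11
  USB stick 2: 9 + 2 = 11
  USB stick 3: 7 + 3 + 1 = 11
  USB stick 4: 7 + 3 = 10
  USB stick 5: 7 = 7
  USB stick 6: 6 = 6
  USB stick 7: 6 = 6
That uses only 7 ≤ 8, so 8 USB sticks are enough.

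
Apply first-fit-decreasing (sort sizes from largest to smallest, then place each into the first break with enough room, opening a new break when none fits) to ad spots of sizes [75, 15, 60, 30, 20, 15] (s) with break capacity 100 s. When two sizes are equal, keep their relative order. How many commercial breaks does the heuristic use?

3

Sorted descending: 75, 60, 30, 20, 15, 15.
  75 → break 1 (new)  [load 75/100]
  60 → break 2 (new)  [load 60/100]
  30 → break 2  [load 90/100]
  20 → break 1  [load 95/100]
  15 → break 3 (new)  [load 15/100]
  15 → break 3  [load 30/100]
3 commercial breaks opened.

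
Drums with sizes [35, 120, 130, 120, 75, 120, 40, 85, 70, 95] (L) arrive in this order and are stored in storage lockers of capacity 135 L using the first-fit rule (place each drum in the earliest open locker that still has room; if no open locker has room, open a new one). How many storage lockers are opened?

  35 → locker 1 (new)  [load 35/135]
  120 → locker 2 (new)  [load 120/135]
  130 → locker 3 (new)  [load 130/135]
  120 → locker 4 (new)  [load 120/135]
  75 → locker 1  [load 110/135]
  120 → locker 5 (new)  [load 120/135]
  40 → locker 6 (new)  [load 40/135]
  85 → locker 6  [load 125/135]
  70 → locker 7 (new)  [load 70/135]
  95 → locker 8 (new)  [load 95/135]
8 storage lockers opened.

8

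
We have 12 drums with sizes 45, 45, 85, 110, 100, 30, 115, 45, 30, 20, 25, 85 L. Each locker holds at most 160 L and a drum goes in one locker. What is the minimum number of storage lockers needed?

Total = 115 + 110 + 100 + 85 + 85 + 45 + 45 + 45 + 30 + 30 + 25 + 20 = 735 L.
Lower bound: ⌈735/160⌉ = 5 storage lockers.
A packing using 5 storage lockers:
  locker 1: 115 + 45 = 160
  locker 2: 110 + 45 = 155
  locker 3: 100 + 45 = 145
  locker 4: 85 + 30 + 30 = 145
  locker 5: 85 + 25 + 20 = 130
This matches the lower bound, so 5 is optimal.

5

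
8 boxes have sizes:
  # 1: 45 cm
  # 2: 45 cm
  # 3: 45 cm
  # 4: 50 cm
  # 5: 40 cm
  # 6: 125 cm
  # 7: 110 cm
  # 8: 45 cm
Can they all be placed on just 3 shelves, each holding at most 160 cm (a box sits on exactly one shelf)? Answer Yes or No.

No

Total = 505 cm; ⌈505/160⌉ = 4.
At least 4 shelves are required, but only 3 are allowed.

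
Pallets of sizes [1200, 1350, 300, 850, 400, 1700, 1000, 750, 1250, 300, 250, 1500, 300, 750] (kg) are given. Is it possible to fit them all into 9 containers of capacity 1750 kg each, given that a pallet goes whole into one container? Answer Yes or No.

Yes

A valid assignment using 8 containers:
  container 1: 1700 = 1700
  container 2: 1500 + 250 = 1750
  container 3: 1350 + 400 = 1750
  container 4: 1250 + 300 = 1550
  container 5: 1200 + 300 = 1500
  container 6: 1000 + 750 = 1750
  container 7: 850 + 750 = 1600
  container 8: 300 = 300
That uses only 8 ≤ 9, so 9 containers are enough.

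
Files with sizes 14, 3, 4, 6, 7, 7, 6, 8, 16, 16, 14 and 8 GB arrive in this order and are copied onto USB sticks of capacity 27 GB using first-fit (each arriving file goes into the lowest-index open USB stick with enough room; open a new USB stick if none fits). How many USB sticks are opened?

  14 → USB stick 1 (new)  [load 14/27]
  3 → USB stick 1  [load 17/27]
  4 → USB stick 1  [load 21/27]
  6 → USB stick 1  [load 27/27]
  7 → USB stick 2 (new)  [load 7/27]
  7 → USB stick 2  [load 14/27]
  6 → USB stick 2  [load 20/27]
  8 → USB stick 3 (new)  [load 8/27]
  16 → USB stick 3  [load 24/27]
  16 → USB stick 4 (new)  [load 16/27]
  14 → USB stick 5 (new)  [load 14/27]
  8 → USB stick 4  [load 24/27]
5 USB sticks opened.

5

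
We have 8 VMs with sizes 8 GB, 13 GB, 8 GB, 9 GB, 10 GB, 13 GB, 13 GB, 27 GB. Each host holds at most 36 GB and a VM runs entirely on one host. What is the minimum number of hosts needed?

Total = 27 + 13 + 13 + 13 + 10 + 9 + 8 + 8 = 101 GB.
Lower bound: ⌈101/36⌉ = 3 hosts.
A packing using 3 hosts:
  host 1: 27 + 9 = 36
  host 2: 13 + 13 + 10 = 36
  host 3: 13 + 8 + 8 = 29
This matches the lower bound, so 3 is optimal.

3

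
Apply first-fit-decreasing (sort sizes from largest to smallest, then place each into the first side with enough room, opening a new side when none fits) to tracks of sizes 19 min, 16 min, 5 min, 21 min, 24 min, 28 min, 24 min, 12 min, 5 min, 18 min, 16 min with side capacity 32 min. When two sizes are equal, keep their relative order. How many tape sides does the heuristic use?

Sorted descending: 28, 24, 24, 21, 19, 18, 16, 16, 12, 5, 5.
  28 → side 1 (new)  [load 28/32]
  24 → side 2 (new)  [load 24/32]
  24 → side 3 (new)  [load 24/32]
  21 → side 4 (new)  [load 21/32]
  19 → side 5 (new)  [load 19/32]
  18 → side 6 (new)  [load 18/32]
  16 → side 7 (new)  [load 16/32]
  16 → side 7  [load 32/32]
  12 → side 5  [load 31/32]
  5 → side 2  [load 29/32]
  5 → side 3  [load 29/32]
7 tape sides opened.

7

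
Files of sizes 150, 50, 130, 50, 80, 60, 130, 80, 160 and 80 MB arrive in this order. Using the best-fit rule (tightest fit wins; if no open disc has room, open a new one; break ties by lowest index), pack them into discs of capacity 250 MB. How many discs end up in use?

  150 → disc 1 (new)  [load 150/250]
  50 → disc 1  [load 200/250]
  130 → disc 2 (new)  [load 130/250]
  50 → disc 1  [load 250/250]
  80 → disc 2  [load 210/250]
  60 → disc 3 (new)  [load 60/250]
  130 → disc 3  [load 190/250]
  80 → disc 4 (new)  [load 80/250]
  160 → disc 4  [load 240/250]
  80 → disc 5 (new)  [load 80/250]
5 discs opened.

5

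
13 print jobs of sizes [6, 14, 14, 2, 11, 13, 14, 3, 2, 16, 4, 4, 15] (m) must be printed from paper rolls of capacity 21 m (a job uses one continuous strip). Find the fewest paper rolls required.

7

Total = 16 + 15 + 14 + 14 + 14 + 13 + 11 + 6 + 4 + 4 + 3 + 2 + 2 = 118 m.
Lower bound: ⌈118/21⌉ = 6 paper rolls.
Also, 7 print jobs each exceed 21/2 m, and no two of those can share a roll, so at least 7 paper rolls are needed.
A packing using 7 paper rolls:
  roll 1: 16 + 4 = 20
  roll 2: 15 + 6 = 21
  roll 3: 14 + 4 + 3 = 21
  roll 4: 14 + 2 + 2 = 18
  roll 5: 14 = 14
  roll 6: 13 = 13
  roll 7: 11 = 11
This matches the lower bound, so 7 is optimal.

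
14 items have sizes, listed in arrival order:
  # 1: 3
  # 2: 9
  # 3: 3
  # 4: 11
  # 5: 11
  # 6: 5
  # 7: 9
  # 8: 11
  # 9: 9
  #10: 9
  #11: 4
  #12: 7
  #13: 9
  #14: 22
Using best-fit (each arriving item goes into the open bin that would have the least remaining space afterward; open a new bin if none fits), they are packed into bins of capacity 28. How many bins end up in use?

5

  3 → bin 1 (new)  [load 3/28]
  9 → bin 1  [load 12/28]
  3 → bin 1  [load 15/28]
  11 → bin 1  [load 26/28]
  11 → bin 2 (new)  [load 11/28]
  5 → bin 2  [load 16/28]
  9 → bin 2  [load 25/28]
  11 → bin 3 (new)  [load 11/28]
  9 → bin 3  [load 20/28]
  9 → bin 4 (new)  [load 9/28]
  4 → bin 3  [load 24/28]
  7 → bin 4  [load 16/28]
  9 → bin 4  [load 25/28]
  22 → bin 5 (new)  [load 22/28]
5 bins opened.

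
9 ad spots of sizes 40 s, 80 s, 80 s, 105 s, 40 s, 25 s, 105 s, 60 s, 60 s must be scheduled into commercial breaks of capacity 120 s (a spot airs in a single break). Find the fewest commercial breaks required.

Total = 105 + 105 + 80 + 80 + 60 + 60 + 40 + 40 + 25 = 595 s.
Lower bound: ⌈595/120⌉ = 5 commercial breaks.
A packing using 6 commercial breaks:
  break 1: 105 = 105
  break 2: 105 = 105
  break 3: 80 + 40 = 120
  break 4: 80 + 40 = 120
  break 5: 60 + 60 = 120
  break 6: 25 = 25
No arrangement into 5 commercial breaks stays within capacity, so 6 is optimal.

6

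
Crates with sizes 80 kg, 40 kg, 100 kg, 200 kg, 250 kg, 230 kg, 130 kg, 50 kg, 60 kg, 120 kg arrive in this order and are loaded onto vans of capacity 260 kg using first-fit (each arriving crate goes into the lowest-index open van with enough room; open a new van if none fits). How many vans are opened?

  80 → van 1 (new)  [load 80/260]
  40 → van 1  [load 120/260]
  100 → van 1  [load 220/260]
  200 → van 2 (new)  [load 200/260]
  250 → van 3 (new)  [load 250/260]
  230 → van 4 (new)  [load 230/260]
  130 → van 5 (new)  [load 130/260]
  50 → van 2  [load 250/260]
  60 → van 5  [load 190/260]
  120 → van 6 (new)  [load 120/260]
6 vans opened.

6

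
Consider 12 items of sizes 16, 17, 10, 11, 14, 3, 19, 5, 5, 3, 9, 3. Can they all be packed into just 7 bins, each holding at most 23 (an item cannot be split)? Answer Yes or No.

A valid assignment using 6 bins:
  bin 1: 19 + 3 = 22
  bin 2: 17 + 5 = 22
  bin 3: 16 + 5 = 21
  bin 4: 14 + 9 = 23
  bin 5: 11 + 10 = 21
  bin 6: 3 + 3 = 6
That uses only 6 ≤ 7, so 7 bins are enough.

Yes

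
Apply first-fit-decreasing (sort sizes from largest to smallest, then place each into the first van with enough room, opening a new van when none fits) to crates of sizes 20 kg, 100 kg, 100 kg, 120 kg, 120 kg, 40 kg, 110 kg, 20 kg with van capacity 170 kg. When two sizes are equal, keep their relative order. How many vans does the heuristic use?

5

Sorted descending: 120, 120, 110, 100, 100, 40, 20, 20.
  120 → van 1 (new)  [load 120/170]
  120 → van 2 (new)  [load 120/170]
  110 → van 3 (new)  [load 110/170]
  100 → van 4 (new)  [load 100/170]
  100 → van 5 (new)  [load 100/170]
  40 → van 1  [load 160/170]
  20 → van 2  [load 140/170]
  20 → van 2  [load 160/170]
5 vans opened.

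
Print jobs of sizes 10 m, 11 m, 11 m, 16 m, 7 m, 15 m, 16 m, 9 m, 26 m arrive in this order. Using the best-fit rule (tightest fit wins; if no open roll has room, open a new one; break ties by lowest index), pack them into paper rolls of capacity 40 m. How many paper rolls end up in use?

4

  10 → roll 1 (new)  [load 10/40]
  11 → roll 1  [load 21/40]
  11 → roll 1  [load 32/40]
  16 → roll 2 (new)  [load 16/40]
  7 → roll 1  [load 39/40]
  15 → roll 2  [load 31/40]
  16 → roll 3 (new)  [load 16/40]
  9 → roll 2  [load 40/40]
  26 → roll 4 (new)  [load 26/40]
4 paper rolls opened.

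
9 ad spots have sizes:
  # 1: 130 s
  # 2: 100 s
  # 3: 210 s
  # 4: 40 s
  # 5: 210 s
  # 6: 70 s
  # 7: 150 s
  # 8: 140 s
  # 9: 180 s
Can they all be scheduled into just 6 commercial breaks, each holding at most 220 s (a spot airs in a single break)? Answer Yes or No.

No

Total = 1230 s; ⌈1230/220⌉ = 6.
The bound of 6 does not rule out 6, but exhaustive search shows no assignment into 6 commercial breaks of capacity 220 s exists — the minimum is 7.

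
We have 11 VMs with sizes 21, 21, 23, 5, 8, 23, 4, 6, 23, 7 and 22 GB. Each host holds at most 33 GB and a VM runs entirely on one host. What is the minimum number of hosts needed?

Total = 23 + 23 + 23 + 22 + 21 + 21 + 8 + 7 + 6 + 5 + 4 = 163 GB.
Lower bound: ⌈163/33⌉ = 5 hosts.
Also, 6 VMs each exceed 33/2 GB, and no two of those can share a host, so at least 6 hosts are needed.
A packing using 6 hosts:
  host 1: 23 + 8 = 31
  host 2: 23 + 7 = 30
  host 3: 23 + 6 + 4 = 33
  host 4: 22 + 5 = 27
  host 5: 21 = 21
  host 6: 21 = 21
This matches the lower bound, so 6 is optimal.

6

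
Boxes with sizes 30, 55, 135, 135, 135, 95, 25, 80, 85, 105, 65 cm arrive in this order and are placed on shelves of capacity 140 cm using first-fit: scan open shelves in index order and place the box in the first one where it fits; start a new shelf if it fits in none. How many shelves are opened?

9

  30 → shelf 1 (new)  [load 30/140]
  55 → shelf 1  [load 85/140]
  135 → shelf 2 (new)  [load 135/140]
  135 → shelf 3 (new)  [load 135/140]
  135 → shelf 4 (new)  [load 135/140]
  95 → shelf 5 (new)  [load 95/140]
  25 → shelf 1  [load 110/140]
  80 → shelf 6 (new)  [load 80/140]
  85 → shelf 7 (new)  [load 85/140]
  105 → shelf 8 (new)  [load 105/140]
  65 → shelf 9 (new)  [load 65/140]
9 shelves opened.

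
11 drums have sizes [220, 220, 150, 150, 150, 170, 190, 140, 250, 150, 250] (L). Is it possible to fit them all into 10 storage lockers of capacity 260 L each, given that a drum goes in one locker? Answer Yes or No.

Total = 2040 L; ⌈2040/260⌉ = 8.
11 drums each exceed half the capacity and cannot share a locker, forcing at least 11 storage lockers.
At least 11 storage lockers are required, but only 10 are allowed.

No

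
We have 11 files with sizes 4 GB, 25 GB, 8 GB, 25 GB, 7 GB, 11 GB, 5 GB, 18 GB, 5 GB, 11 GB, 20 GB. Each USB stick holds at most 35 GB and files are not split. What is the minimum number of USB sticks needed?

Total = 25 + 25 + 20 + 18 + 11 + 11 + 8 + 7 + 5 + 5 + 4 = 139 GB.
Lower bound: ⌈139/35⌉ = 4 USB sticks.
A packing using 5 USB sticks:
  USB stick 1: 25 + 8 = 33
  USB stick 2: 25 + 7 = 32
  USB stick 3: 20 + 11 + 4 = 35
  USB stick 4: 18 + 11 + 5 = 34
  USB stick 5: 5 = 5
No arrangement into 4 USB sticks stays within capacity, so 5 is optimal.

5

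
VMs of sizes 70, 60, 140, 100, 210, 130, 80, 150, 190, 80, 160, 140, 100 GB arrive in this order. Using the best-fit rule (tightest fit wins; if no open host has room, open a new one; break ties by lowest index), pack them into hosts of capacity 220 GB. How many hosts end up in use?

9

  70 → host 1 (new)  [load 70/220]
  60 → host 1  [load 130/220]
  140 → host 2 (new)  [load 140/220]
  100 → host 3 (new)  [load 100/220]
  210 → host 4 (new)  [load 210/220]
  130 → host 5 (new)  [load 130/220]
  80 → host 2  [load 220/220]
  150 → host 6 (new)  [load 150/220]
  190 → host 7 (new)  [load 190/220]
  80 → host 1  [load 210/220]
  160 → host 8 (new)  [load 160/220]
  140 → host 9 (new)  [load 140/220]
  100 → host 3  [load 200/220]
9 hosts opened.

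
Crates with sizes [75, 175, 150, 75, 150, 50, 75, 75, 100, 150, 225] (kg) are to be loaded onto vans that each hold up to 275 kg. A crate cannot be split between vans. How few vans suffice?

Total = 225 + 175 + 150 + 150 + 150 + 100 + 75 + 75 + 75 + 75 + 50 = 1300 kg.
Lower bound: ⌈1300/275⌉ = 5 vans.
A packing using 6 vans:
  van 1: 225 + 50 = 275
  van 2: 175 + 100 = 275
  van 3: 150 + 75 = 225
  van 4: 150 + 75 = 225
  van 5: 150 + 75 = 225
  van 6: 75 = 75
No arrangement into 5 vans stays within capacity, so 6 is optimal.

6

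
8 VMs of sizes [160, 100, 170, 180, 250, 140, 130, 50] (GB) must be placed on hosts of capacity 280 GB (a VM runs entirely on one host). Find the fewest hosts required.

5

Total = 250 + 180 + 170 + 160 + 140 + 130 + 100 + 50 = 1180 GB.
Lower bound: ⌈1180/280⌉ = 5 hosts.
A packing using 5 hosts:
  host 1: 250 = 250
  host 2: 180 + 100 = 280
  host 3: 170 + 50 = 220
  host 4: 160 = 160
  host 5: 140 + 130 = 270
This matches the lower bound, so 5 is optimal.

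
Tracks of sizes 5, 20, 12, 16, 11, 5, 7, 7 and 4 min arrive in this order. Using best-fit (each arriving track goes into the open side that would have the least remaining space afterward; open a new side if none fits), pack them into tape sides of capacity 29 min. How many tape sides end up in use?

  5 → side 1 (new)  [load 5/29]
  20 → side 1  [load 25/29]
  12 → side 2 (new)  [load 12/29]
  16 → side 2  [load 28/29]
  11 → side 3 (new)  [load 11/29]
  5 → side 3  [load 16/29]
  7 → side 3  [load 23/29]
  7 → side 4 (new)  [load 7/29]
  4 → side 1  [load 29/29]
4 tape sides opened.

4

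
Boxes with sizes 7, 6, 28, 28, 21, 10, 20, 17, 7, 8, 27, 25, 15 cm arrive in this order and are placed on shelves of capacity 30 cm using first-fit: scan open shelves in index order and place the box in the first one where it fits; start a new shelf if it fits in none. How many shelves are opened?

9

  7 → shelf 1 (new)  [load 7/30]
  6 → shelf 1  [load 13/30]
  28 → shelf 2 (new)  [load 28/30]
  28 → shelf 3 (new)  [load 28/30]
  21 → shelf 4 (new)  [load 21/30]
  10 → shelf 1  [load 23/30]
  20 → shelf 5 (new)  [load 20/30]
  17 → shelf 6 (new)  [load 17/30]
  7 → shelf 1  [load 30/30]
  8 → shelf 4  [load 29/30]
  27 → shelf 7 (new)  [load 27/30]
  25 → shelf 8 (new)  [load 25/30]
  15 → shelf 9 (new)  [load 15/30]
9 shelves opened.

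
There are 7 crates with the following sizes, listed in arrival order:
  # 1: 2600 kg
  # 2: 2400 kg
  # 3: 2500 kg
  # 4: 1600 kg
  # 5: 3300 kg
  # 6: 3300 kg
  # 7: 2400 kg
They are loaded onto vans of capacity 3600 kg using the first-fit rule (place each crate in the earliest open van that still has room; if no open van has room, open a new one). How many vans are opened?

7

  2600 → van 1 (new)  [load 2600/3600]
  2400 → van 2 (new)  [load 2400/3600]
  2500 → van 3 (new)  [load 2500/3600]
  1600 → van 4 (new)  [load 1600/3600]
  3300 → van 5 (new)  [load 3300/3600]
  3300 → van 6 (new)  [load 3300/3600]
  2400 → van 7 (new)  [load 2400/3600]
7 vans opened.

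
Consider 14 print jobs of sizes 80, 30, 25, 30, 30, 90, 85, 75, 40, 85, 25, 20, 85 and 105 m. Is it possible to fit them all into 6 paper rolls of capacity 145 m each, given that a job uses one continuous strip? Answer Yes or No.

Total = 805 m; ⌈805/145⌉ = 6.
7 print jobs each exceed half the capacity and cannot share a roll, forcing at least 7 paper rolls.
At least 7 paper rolls are required, but only 6 are allowed.

No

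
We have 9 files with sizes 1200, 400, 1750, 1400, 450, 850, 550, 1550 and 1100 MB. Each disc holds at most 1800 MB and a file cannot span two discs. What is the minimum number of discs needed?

6

Total = 1750 + 1550 + 1400 + 1200 + 1100 + 850 + 550 + 450 + 400 = 9250 MB.
Lower bound: ⌈9250/1800⌉ = 6 discs.
A packing using 6 discs:
  disc 1: 1750 = 1750
  disc 2: 1550 = 1550
  disc 3: 1400 + 400 = 1800
  disc 4: 1200 + 550 = 1750
  disc 5: 1100 + 450 = 1550
  disc 6: 850 = 850
This matches the lower bound, so 6 is optimal.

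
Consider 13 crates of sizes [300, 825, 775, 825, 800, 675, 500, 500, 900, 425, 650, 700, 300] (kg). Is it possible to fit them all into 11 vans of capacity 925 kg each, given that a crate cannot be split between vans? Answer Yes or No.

Yes

A valid assignment using 11 vans:
  van 1: 900 = 900
  van 2: 825 = 825
  van 3: 825 = 825
  van 4: 800 = 800
  van 5: 775 = 775
  van 6: 700 = 700
  van 7: 675 = 675
  van 8: 650 = 650
  van 9: 500 + 425 = 925
  van 10: 500 + 300 = 800
  van 11: 300 = 300
Every load is within 925 kg, so 11 vans suffice.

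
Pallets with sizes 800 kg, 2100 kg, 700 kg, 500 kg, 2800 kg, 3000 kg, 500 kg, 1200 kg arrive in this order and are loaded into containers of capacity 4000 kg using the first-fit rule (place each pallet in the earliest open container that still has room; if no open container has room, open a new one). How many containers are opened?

  800 → container 1 (new)  [load 800/4000]
  2100 → container 1  [load 2900/4000]
  700 → container 1  [load 3600/4000]
  500 → container 2 (new)  [load 500/4000]
  2800 → container 2  [load 3300/4000]
  3000 → container 3 (new)  [load 3000/4000]
  500 → container 2  [load 3800/4000]
  1200 → container 4 (new)  [load 1200/4000]
4 containers opened.

4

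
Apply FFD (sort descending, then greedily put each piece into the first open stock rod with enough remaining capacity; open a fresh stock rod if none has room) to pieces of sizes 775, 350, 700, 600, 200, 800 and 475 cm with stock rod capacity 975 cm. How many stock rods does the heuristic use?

Sorted descending: 800, 775, 700, 600, 475, 350, 200.
  800 → stock rod 1 (new)  [load 800/975]
  775 → stock rod 2 (new)  [load 775/975]
  700 → stock rod 3 (new)  [load 700/975]
  600 → stock rod 4 (new)  [load 600/975]
  475 → stock rod 5 (new)  [load 475/975]
  350 → stock rod 4  [load 950/975]
  200 → stock rod 2  [load 975/975]
5 stock rods opened.

5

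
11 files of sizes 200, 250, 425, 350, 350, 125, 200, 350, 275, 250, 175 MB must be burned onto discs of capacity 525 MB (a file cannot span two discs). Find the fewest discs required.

7

Total = 425 + 350 + 350 + 350 + 275 + 250 + 250 + 200 + 200 + 175 + 125 = 2950 MB.
Lower bound: ⌈2950/525⌉ = 6 discs.
A packing using 7 discs:
  disc 1: 425 = 425
  disc 2: 350 + 175 = 525
  disc 3: 350 + 125 = 475
  disc 4: 350 = 350
  disc 5: 275 + 250 = 525
  disc 6: 250 + 200 = 450
  disc 7: 200 = 200
No arrangement into 6 discs stays within capacity, so 7 is optimal.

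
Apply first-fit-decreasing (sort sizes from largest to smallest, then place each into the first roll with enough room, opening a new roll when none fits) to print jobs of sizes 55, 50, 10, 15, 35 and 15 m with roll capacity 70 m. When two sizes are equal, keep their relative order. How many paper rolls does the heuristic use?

3

Sorted descending: 55, 50, 35, 15, 15, 10.
  55 → roll 1 (new)  [load 55/70]
  50 → roll 2 (new)  [load 50/70]
  35 → roll 3 (new)  [load 35/70]
  15 → roll 1  [load 70/70]
  15 → roll 2  [load 65/70]
  10 → roll 3  [load 45/70]
3 paper rolls opened.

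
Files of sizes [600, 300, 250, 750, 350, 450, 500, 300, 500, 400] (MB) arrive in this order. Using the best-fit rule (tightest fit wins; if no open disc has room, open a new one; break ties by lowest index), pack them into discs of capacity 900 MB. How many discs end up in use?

6

  600 → disc 1 (new)  [load 600/900]
  300 → disc 1  [load 900/900]
  250 → disc 2 (new)  [load 250/900]
  750 → disc 3 (new)  [load 750/900]
  350 → disc 2  [load 600/900]
  450 → disc 4 (new)  [load 450/900]
  500 → disc 5 (new)  [load 500/900]
  300 → disc 2  [load 900/900]
  500 → disc 6 (new)  [load 500/900]
  400 → disc 5  [load 900/900]
6 discs opened.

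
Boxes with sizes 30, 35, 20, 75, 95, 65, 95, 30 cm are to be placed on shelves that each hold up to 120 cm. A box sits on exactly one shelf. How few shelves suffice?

5

Total = 95 + 95 + 75 + 65 + 35 + 30 + 30 + 20 = 445 cm.
Lower bound: ⌈445/120⌉ = 4 shelves.
A packing using 5 shelves:
  shelf 1: 95 + 20 = 115
  shelf 2: 95 = 95
  shelf 3: 75 + 35 = 110
  shelf 4: 65 + 30 = 95
  shelf 5: 30 = 30
No arrangement into 4 shelves stays within capacity, so 5 is optimal.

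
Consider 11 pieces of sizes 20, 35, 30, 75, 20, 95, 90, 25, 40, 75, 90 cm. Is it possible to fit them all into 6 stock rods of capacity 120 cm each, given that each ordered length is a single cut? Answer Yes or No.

A valid assignment using 6 stock rods:
  stock rod 1: 95 + 25 = 120
  stock rod 2: 90 + 30 = 120
  stock rod 3: 90 + 20 = 110
  stock rod 4: 75 + 40 = 115
  stock rod 5: 75 + 35 = 110
  stock rod 6: 20 = 20
Every load is within 120 cm, so 6 stock rods suffice.

Yes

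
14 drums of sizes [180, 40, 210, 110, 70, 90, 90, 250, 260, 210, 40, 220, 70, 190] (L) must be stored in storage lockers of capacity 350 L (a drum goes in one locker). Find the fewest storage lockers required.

Total = 260 + 250 + 220 + 210 + 210 + 190 + 180 + 110 + 90 + 90 + 70 + 70 + 40 + 40 = 2030 L.
Lower bound: ⌈2030/350⌉ = 6 storage lockers.
Also, 7 drums each exceed 175 L, and no two of those can share a locker, so at least 7 storage lockers are needed.
A packing using 7 storage lockers:
  locker 1: 260 + 90 = 350
  locker 2: 250 + 90 = 340
  locker 3: 220 + 110 = 330
  locker 4: 210 + 70 + 70 = 350
  locker 5: 210 + 40 + 40 = 290
  locker 6: 190 = 190
  locker 7: 180 = 180
This matches the lower bound, so 7 is optimal.

7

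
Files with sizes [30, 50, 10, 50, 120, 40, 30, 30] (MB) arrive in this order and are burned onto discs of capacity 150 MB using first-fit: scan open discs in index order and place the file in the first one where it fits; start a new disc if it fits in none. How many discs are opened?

  30 → disc 1 (new)  [load 30/150]
  50 → disc 1  [load 80/150]
  10 → disc 1  [load 90/150]
  50 → disc 1  [load 140/150]
  120 → disc 2 (new)  [load 120/150]
  40 → disc 3 (new)  [load 40/150]
  30 → disc 2  [load 150/150]
  30 → disc 3  [load 70/150]
3 discs opened.

3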